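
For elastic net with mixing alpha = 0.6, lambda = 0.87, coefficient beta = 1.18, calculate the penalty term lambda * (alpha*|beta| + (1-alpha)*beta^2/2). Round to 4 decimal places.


L1 component = 0.6 * |1.18| = 0.7080.
L2 component = 0.4 * 1.18^2 / 2 = 0.2785.
Penalty = 0.87 * (0.7080 + 0.2785) = 0.87 * 0.9865 = 0.8582.

0.8582


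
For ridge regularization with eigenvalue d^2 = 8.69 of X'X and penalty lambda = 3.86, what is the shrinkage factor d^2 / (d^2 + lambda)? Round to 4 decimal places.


Compute the denominator: 8.69 + 3.86 = 12.5500.
Shrinkage factor = 8.69 / 12.5500 = 0.6924.

0.6924


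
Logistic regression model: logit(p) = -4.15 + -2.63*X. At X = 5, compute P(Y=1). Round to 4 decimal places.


Compute z = -4.15 + (-2.63)(5) = -17.3000.
exp(-z) = 32605775.7210.
P = 1/(1 + 32605775.7210) = 0.0000.

0.0000


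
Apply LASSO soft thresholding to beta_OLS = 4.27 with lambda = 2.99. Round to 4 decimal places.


Check: |4.27| = 4.27 vs lambda = 2.99.
Since |beta| > lambda, coefficient = sign(beta)*(|beta| - lambda) = 1.2800.
Soft-thresholded coefficient = 1.2800.

1.2800


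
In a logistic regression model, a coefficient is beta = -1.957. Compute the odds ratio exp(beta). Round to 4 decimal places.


Odds ratio = exp(beta) = exp(-1.957).
= 0.1413.

0.1413


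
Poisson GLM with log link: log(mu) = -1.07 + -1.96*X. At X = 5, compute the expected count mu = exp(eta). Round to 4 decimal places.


eta = -1.07 + -1.96 * 5 = -10.8700.
mu = exp(-10.8700) = 0.0000.

0.0000


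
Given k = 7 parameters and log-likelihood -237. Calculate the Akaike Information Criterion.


Compute:
2k = 2*7 = 14.
-2*loglik = -2*(-237) = 474.
AIC = 14 + 474 = 488.

488


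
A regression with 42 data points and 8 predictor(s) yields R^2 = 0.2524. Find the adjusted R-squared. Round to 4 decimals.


Plug in: Adj R^2 = 1 - (1 - 0.2524) * 41/33.
= 1 - 0.7476 * 41/33
= 1 - 30.6516 / 33
= 1 - 0.9288 = 0.0712.

0.0712


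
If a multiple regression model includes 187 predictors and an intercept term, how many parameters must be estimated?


Each predictor gets one coefficient, plus one intercept.
Total parameters = 187 + 1 = 188.

188


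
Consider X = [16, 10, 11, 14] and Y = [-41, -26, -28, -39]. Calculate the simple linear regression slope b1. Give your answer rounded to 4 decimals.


First compute the means: xbar = 12.7500, ybar = -33.5000.
Then S_xx = sum((xi - xbar)^2) = 22.7500.
S_xy = sum((xi - xbar)(yi - ybar)) = -61.5000.
b1 = S_xy / S_xx = -61.5000 / 22.7500 = -2.7033.

-2.7033


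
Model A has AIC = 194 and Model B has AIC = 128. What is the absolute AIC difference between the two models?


Compute |194 - 128| = 66.
Model B has the smaller AIC.

66


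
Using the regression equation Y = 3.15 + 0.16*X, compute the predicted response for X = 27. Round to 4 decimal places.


Substitute X = 27 into the equation:
Y = 3.15 + 0.16 * 27 = 3.15 + 4.3200 = 7.4700.

7.4700


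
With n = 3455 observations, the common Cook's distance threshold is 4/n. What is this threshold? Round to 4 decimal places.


Using the rule of thumb:
Threshold = 4 / 3455 = 0.0012.

0.0012


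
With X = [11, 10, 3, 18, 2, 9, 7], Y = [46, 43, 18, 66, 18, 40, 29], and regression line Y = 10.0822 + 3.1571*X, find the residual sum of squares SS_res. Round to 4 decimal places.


For each point, residual = actual - predicted.
Residuals: [1.1897, 1.3468, -1.5535, -0.9100, 1.6036, 1.5039, -3.1819].
Sum of squared residuals = 21.4285.

21.4285


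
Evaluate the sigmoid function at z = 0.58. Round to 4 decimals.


First, exp(-0.5800) = 0.5599.
Then sigma(z) = 1/(1 + 0.5599) = 0.6411.

0.6411


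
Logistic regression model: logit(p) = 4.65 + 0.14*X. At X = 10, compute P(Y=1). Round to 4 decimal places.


Compute z = 4.65 + (0.14)(10) = 6.0500.
exp(-z) = 0.0024.
P = 1/(1 + 0.0024) = 0.9976.

0.9976


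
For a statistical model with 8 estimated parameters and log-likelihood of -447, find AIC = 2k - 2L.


Compute:
2k = 2*8 = 16.
-2*loglik = -2*(-447) = 894.
AIC = 16 + 894 = 910.

910


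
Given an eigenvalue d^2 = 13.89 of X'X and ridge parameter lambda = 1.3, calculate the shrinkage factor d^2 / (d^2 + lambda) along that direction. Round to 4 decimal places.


Denominator = d^2 + lambda = 13.89 + 1.3 = 15.1900.
Shrinkage = 13.89 / 15.1900 = 0.9144.

0.9144


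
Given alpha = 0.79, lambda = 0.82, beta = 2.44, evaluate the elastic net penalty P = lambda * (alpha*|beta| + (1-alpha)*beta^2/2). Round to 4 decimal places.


L1 component = 0.79 * |2.44| = 1.9276.
L2 component = 0.21 * 2.44^2 / 2 = 0.6251.
Penalty = 0.82 * (1.9276 + 0.6251) = 0.82 * 2.5527 = 2.0932.

2.0932


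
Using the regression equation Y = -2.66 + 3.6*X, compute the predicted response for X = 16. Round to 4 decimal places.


Substitute X = 16 into the equation:
Y = -2.66 + 3.6 * 16 = -2.66 + 57.6000 = 54.9400.

54.9400


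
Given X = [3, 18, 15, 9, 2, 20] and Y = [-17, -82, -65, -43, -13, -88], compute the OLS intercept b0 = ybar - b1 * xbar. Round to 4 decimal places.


First find the slope: b1 = -4.1911.
Means: xbar = 11.1667, ybar = -51.3333.
b0 = ybar - b1 * xbar = -51.3333 - -4.1911 * 11.1667 = -4.5331.

-4.5331


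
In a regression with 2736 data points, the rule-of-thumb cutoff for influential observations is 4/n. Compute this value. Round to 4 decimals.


The threshold is 4/n.
4/2736 = 0.0015.

0.0015


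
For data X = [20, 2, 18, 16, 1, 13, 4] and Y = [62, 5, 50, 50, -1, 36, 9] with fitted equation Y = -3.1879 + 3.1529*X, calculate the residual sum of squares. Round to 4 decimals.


For each point, residual = actual - predicted.
Residuals: [2.1299, 1.8821, -3.5643, 2.7415, -0.9650, -1.7998, -0.4237].
Sum of squared residuals = 32.6489.

32.6489


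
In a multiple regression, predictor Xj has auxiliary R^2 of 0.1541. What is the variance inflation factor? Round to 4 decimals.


VIF = 1 / (1 - 0.1541).
= 1 / 0.8459 = 1.1822.

1.1822


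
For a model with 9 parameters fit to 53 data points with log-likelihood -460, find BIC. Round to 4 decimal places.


k * ln(n) = 9 * ln(53) = 9 * 3.970292 = 35.732628.
-2 * loglik = -2 * (-460) = 920.
BIC = 35.732628 + 920 = 955.732628, which rounds to 955.7326.

955.7326


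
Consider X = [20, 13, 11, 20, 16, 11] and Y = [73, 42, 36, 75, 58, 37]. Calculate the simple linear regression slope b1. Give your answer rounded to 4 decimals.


Calculate xbar = 15.1667, ybar = 53.5000.
S_xx = 86.8333, S_xy = 368.5000.
Using b1 = S_xy / S_xx = 368.5000 / 86.8333, we get b1 = 4.2438.

4.2438


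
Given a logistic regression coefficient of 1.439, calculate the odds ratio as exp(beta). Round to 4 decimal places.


Odds ratio = exp(beta) = exp(1.439).
= 4.2165.

4.2165


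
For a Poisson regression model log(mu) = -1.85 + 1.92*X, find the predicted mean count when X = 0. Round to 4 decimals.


eta = -1.85 + 1.92 * 0 = -1.8500.
mu = exp(-1.8500) = 0.1572.

0.1572


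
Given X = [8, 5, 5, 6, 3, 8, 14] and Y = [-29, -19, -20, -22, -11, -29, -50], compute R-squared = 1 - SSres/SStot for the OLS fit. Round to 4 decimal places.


Fit the OLS line: b0 = -1.3985, b1 = -3.4737.
SSres = 2.3759.
SStot = 919.4286.
R^2 = 1 - 2.3759/919.4286 = 0.9974.

0.9974


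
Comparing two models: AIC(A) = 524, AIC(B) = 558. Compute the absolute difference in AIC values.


Compute |524 - 558| = 34.
Model A has the smaller AIC.

34


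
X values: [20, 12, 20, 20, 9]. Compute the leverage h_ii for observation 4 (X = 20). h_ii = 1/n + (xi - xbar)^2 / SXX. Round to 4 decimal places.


Compute xbar = 16.2000 with n = 5 observations.
SXX = 112.8000.
Leverage = 1/5 + (20 - 16.2000)^2/112.8000 = 0.3280.

0.3280


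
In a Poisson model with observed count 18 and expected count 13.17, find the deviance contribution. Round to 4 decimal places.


First: ln(18/13.17) = 0.312430.
Then: 18 * 0.312430 = 5.623740.
y - mu = 18 - 13.17 = 4.83.
D = 2(5.623740 - 4.83) = 1.587480, which rounds to 1.5875.

1.5875


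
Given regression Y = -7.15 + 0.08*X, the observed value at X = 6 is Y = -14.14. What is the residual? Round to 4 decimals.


Fitted value at X = 6 is yhat = -7.15 + 0.08*6 = -6.6700.
Residual = -14.14 - -6.6700 = -7.4700.

-7.4700


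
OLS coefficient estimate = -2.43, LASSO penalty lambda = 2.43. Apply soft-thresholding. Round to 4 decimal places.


Absolute value: |-2.43| = 2.43.
Compare to lambda = 2.43.
Since |beta| <= lambda, the coefficient is set to 0.

0.0000


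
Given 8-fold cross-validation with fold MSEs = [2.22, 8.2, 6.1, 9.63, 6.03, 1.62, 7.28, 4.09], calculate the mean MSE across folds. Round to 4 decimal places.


Add all fold MSEs: 45.1700.
Divide by k = 8: 45.1700/8 = 5.6463.

5.6463


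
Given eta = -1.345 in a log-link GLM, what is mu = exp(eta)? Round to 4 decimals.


The inverse log link gives:
mu = exp(-1.345) = 0.2605.

0.2605


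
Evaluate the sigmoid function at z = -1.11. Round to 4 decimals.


First, exp(1.1100) = 3.0344.
Then sigma(z) = 1/(1 + 3.0344) = 0.2479.

0.2479


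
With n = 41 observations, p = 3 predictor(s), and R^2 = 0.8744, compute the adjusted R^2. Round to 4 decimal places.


Adjusted R^2 = 1 - (1 - R^2) * (n-1)/(n-p-1).
(1 - R^2) = 0.1256.
(n-1)/(n-p-1) = 40/37.
(1 - R^2) * (n-1) = 0.1256 * 40 = 5.0240.
Divide by (n-p-1): 5.0240 / 37 = 0.1358.
Adj R^2 = 1 - 0.1358 = 0.8642.

0.8642


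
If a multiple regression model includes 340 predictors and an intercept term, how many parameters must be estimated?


Including the intercept, the model has 340 predictor coefficients + 1 intercept.
Total = 341.

341


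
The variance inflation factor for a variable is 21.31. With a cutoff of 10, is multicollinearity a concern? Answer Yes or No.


Compare VIF = 21.31 to the threshold of 10.
21.31 >= 10, so the answer is Yes.

Yes


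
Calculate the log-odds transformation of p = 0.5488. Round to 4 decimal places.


1 - p = 0.4512.
p/(1-p) = 1.2163.
logit = ln(1.2163) = 0.1958.

0.1958


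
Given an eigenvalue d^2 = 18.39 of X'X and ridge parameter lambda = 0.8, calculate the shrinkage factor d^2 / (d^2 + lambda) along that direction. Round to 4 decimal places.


d^2 + lambda = 18.39 + 0.8 = 19.1900.
Shrinkage factor = 18.39/19.1900 = 0.9583.

0.9583


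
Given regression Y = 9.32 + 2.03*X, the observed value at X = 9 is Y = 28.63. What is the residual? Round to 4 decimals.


Fitted value at X = 9 is yhat = 9.32 + 2.03*9 = 27.5900.
Residual = 28.63 - 27.5900 = 1.0400.

1.0400


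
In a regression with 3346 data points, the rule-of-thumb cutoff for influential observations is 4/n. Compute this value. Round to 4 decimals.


The threshold is 4/n.
4/3346 = 0.0012.

0.0012


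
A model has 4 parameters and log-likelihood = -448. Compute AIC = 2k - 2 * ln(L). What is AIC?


AIC = 2*4 - 2*(-448).
= 8 + 896 = 904.

904


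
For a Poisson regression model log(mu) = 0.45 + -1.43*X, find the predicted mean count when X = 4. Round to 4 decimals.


eta = 0.45 + -1.43 * 4 = -5.2700.
mu = exp(-5.2700) = 0.0051.

0.0051


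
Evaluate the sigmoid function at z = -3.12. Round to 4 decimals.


exp(3.1200) = 22.6464.
1 + exp(-z) = 23.6464.
sigmoid = 1/23.6464 = 0.0423.

0.0423


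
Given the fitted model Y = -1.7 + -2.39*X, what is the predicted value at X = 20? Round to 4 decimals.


Predicted value:
Y = -1.7 + (-2.39)(20) = -1.7 + -47.8000 = -49.5000.

-49.5000


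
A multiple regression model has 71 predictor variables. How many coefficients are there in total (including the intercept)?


Total coefficients = number of predictors + 1 (for the intercept).
= 71 + 1 = 72.

72


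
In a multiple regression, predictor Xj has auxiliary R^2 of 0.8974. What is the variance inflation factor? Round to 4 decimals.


Denominator: 1 - 0.8974 = 0.1026.
VIF = 1 / 0.1026 = 9.7466.

9.7466


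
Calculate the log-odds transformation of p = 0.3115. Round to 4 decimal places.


1 - p = 0.6885.
p/(1-p) = 0.4524.
logit = ln(0.4524) = -0.7931.

-0.7931


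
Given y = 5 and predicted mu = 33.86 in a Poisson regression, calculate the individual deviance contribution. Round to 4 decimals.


First: ln(5/33.86) = -1.912796.
Then: 5 * -1.912796 = -9.563980.
y - mu = 5 - 33.86 = -28.86.
D = 2(-9.563980 - -28.86) = 38.592040, which rounds to 38.5920.

38.5920


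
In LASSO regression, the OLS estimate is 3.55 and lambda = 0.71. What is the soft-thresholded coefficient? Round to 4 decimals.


Absolute value: |3.55| = 3.55.
Compare to lambda = 0.71.
Since |beta| > lambda, coefficient = sign(beta)*(|beta| - lambda) = 2.8400.

2.8400


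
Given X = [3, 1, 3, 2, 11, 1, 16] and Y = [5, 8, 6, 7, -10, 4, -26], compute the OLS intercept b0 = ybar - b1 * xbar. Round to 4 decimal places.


The slope is b1 = -2.1189.
Sample means are xbar = 5.2857 and ybar = -0.8571.
Intercept: b0 = -0.8571 - (-2.1189)(5.2857) = 10.3428.

10.3428


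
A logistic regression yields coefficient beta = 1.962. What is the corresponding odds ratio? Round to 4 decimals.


Odds ratio = exp(beta) = exp(1.962).
= 7.1135.

7.1135


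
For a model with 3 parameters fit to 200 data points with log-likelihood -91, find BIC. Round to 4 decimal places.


ln(200) = 5.298317.
k * ln(n) = 3 * 5.298317 = 15.894951.
-2L = 182.
BIC = 15.894951 + 182 = 197.894951, which rounds to 197.8950.

197.8950


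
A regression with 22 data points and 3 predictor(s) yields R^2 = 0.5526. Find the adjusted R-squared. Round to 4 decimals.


Plug in: Adj R^2 = 1 - (1 - 0.5526) * 21/18.
= 1 - 0.4474 * 21/18
= 1 - 9.3954 / 18
= 1 - 0.5220 = 0.4780.

0.4780


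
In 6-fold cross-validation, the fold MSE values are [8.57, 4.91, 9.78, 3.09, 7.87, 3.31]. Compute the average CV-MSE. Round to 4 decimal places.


Add all fold MSEs: 37.5300.
Divide by k = 6: 37.5300/6 = 6.2550.

6.2550


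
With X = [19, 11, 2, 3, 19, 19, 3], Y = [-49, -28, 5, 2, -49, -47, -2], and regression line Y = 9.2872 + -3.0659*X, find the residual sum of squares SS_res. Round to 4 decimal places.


For each point, residual = actual - predicted.
Residuals: [-0.0351, -3.5623, 1.8446, 1.9105, -0.0351, 1.9649, -2.0895].
Sum of squared residuals = 27.9718.

27.9718


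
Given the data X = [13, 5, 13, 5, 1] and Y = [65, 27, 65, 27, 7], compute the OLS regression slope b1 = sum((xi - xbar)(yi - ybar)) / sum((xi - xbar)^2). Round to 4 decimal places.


The sample means are xbar = 7.4000 and ybar = 38.2000.
Compute S_xx = 115.2000 and S_xy = 553.6000.
Slope b1 = S_xy / S_xx = 553.6000 / 115.2000 = 4.8056.

4.8056


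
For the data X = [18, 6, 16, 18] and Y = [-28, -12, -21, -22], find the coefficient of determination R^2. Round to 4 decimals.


Fit the OLS line: b0 = -5.4444, b1 = -1.0556.
SSres = 20.4444.
SStot = 130.7500.
R^2 = 1 - 20.4444/130.7500 = 0.8436.

0.8436


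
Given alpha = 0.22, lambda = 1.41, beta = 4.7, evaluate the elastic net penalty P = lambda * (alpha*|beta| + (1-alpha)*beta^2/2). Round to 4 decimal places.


Compute:
L1 = 0.22 * 4.7 = 1.0340.
L2 = 0.78 * 4.7^2 / 2 = 8.6151.
Penalty = 1.41 * (1.0340 + 8.6151) = 13.6052.

13.6052


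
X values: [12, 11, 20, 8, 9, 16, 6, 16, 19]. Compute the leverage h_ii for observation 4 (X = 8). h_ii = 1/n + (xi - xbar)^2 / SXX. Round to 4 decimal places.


n = 9, xbar = 13.0000.
SXX = sum((xi - xbar)^2) = 198.0000.
h = 1/9 + (8 - 13.0000)^2 / 198.0000 = 0.2374.

0.2374


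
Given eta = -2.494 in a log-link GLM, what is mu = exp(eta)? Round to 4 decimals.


mu = exp(eta) = exp(-2.494).
= 0.0826.

0.0826


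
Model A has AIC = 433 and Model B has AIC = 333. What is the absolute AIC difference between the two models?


|AIC_A - AIC_B| = |433 - 333| = 100.
Model B is preferred (lower AIC).

100


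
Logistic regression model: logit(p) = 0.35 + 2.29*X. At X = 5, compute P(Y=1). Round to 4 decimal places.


Compute z = 0.35 + (2.29)(5) = 11.8000.
exp(-z) = 0.0000.
P = 1/(1 + 0.0000) = 1.0000.

1.0000


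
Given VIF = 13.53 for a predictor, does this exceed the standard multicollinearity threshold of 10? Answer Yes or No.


The threshold is 10.
VIF = 13.53 is >= 10.
Multicollinearity indication: Yes.

Yes


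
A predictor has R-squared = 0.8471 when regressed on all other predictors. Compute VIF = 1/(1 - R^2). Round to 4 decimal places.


Using VIF = 1/(1 - R^2_j):
1 - 0.8471 = 0.1529.
VIF = 6.5402.

6.5402


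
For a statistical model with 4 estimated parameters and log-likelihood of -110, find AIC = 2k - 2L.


Compute:
2k = 2*4 = 8.
-2*loglik = -2*(-110) = 220.
AIC = 8 + 220 = 228.

228


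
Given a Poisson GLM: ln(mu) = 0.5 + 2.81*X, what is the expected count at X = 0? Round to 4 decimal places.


Compute eta = 0.5 + 2.81 * 0 = 0.5000.
Apply inverse link: mu = e^0.5000 = 1.6487.

1.6487


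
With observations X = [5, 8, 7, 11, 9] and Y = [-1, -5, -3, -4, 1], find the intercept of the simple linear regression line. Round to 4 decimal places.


The slope is b1 = -0.2500.
Sample means are xbar = 8.0000 and ybar = -2.4000.
Intercept: b0 = -2.4000 - (-0.2500)(8.0000) = -0.4000.

-0.4000


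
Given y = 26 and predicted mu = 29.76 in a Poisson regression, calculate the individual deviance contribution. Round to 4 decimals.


y/mu = 26/29.76 = 0.873656 (approx.), and ln(26/29.76) = -0.135069.
y * ln(y/mu) = 26 * -0.135069 = -3.511794.
y - mu = -3.76.
D = 2 * (-3.511794 - -3.76) = 0.496412, which rounds to 0.4964.

0.4964


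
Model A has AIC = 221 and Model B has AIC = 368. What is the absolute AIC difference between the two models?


|AIC_A - AIC_B| = |221 - 368| = 147.
Model A is preferred (lower AIC).

147


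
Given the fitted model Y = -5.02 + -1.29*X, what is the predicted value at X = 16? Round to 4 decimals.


Plug X = 16 into Y = -5.02 + -1.29*X:
Y = -5.02 + -20.6400 = -25.6600.

-25.6600


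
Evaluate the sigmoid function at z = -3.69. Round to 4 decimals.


First, exp(3.6900) = 40.0448.
Then sigma(z) = 1/(1 + 40.0448) = 0.0244.

0.0244


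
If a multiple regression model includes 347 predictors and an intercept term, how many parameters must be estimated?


Including the intercept, the model has 347 predictor coefficients + 1 intercept.
Total = 348.

348


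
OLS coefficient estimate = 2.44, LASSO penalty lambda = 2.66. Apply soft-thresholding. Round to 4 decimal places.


Check: |2.44| = 2.44 vs lambda = 2.66.
Since |beta| <= lambda, the coefficient is set to 0.
Soft-thresholded coefficient = 0.0000.

0.0000


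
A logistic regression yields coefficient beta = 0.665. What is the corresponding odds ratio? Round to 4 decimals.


Odds ratio = exp(beta) = exp(0.665).
= 1.9445.

1.9445


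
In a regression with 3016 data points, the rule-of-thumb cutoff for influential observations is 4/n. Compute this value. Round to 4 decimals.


Cook's distance cutoff = 4/n = 4/3016.
= 0.0013.

0.0013


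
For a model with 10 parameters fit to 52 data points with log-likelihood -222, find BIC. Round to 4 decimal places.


k * ln(n) = 10 * ln(52) = 10 * 3.951244 = 39.512440.
-2 * loglik = -2 * (-222) = 444.
BIC = 39.512440 + 444 = 483.512440, which rounds to 483.5124.

483.5124


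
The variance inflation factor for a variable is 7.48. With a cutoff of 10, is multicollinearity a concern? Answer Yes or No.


The threshold is 10.
VIF = 7.48 is < 10.
Multicollinearity indication: No.

No


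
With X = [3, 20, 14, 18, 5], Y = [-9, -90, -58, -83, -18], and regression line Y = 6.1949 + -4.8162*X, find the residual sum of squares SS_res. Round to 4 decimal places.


Compute predicted values, then residuals = yi - yhat_i.
Residuals: [-0.7463, 0.1291, 3.2319, -2.5033, -0.1139].
SSres = sum(residual^2) = 17.2983.

17.2983


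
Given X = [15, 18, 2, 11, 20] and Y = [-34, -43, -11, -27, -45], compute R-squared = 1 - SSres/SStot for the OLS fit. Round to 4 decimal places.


The fitted line is Y = -6.5503 + -1.9280*X.
SSres = 6.1489, SStot = 760.0000.
R^2 = 1 - SSres/SStot = 0.9919.

0.9919


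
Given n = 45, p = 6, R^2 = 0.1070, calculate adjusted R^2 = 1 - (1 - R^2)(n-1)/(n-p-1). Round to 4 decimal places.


Adjusted R^2 = 1 - (1 - R^2) * (n-1)/(n-p-1).
(1 - R^2) = 0.8930.
(n-1)/(n-p-1) = 44/38.
(1 - R^2) * (n-1) = 0.8930 * 44 = 39.2920.
Divide by (n-p-1): 39.2920 / 38 = 1.0340.
Adj R^2 = 1 - 1.0340 = -0.0340.

-0.0340


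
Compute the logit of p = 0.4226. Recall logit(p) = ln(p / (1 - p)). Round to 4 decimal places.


The odds are p/(1-p) = 0.4226 / 0.5774 = 0.7319.
logit(p) = ln(0.7319) = -0.3121.

-0.3121


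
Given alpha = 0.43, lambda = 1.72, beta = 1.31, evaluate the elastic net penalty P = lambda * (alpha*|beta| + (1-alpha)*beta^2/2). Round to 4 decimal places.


alpha * |beta| = 0.43 * 1.31 = 0.5633.
(1-alpha) * beta^2/2 = 0.57 * 1.7161/2 = 0.4891.
Total = 1.72 * (0.5633 + 0.4891) = 1.8101.

1.8101


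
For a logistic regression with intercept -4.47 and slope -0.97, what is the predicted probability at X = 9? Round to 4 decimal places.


z = -4.47 + -0.97 * 9 = -13.2000.
Sigmoid: P = 1 / (1 + exp(13.2000)) = 0.0000.

0.0000


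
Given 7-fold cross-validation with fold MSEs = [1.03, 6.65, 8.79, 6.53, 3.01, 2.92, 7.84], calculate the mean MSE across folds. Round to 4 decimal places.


Total MSE across folds = 36.7700.
CV-MSE = 36.7700/7 = 5.2529.

5.2529


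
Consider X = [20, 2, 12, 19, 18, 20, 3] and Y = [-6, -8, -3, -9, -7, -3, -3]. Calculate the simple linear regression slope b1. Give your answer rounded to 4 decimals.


Calculate xbar = 13.4286, ybar = -5.5714.
S_xx = 379.7143, S_xy = -14.2857.
Using b1 = S_xy / S_xx = -14.2857 / 379.7143, we get b1 = -0.0376.

-0.0376


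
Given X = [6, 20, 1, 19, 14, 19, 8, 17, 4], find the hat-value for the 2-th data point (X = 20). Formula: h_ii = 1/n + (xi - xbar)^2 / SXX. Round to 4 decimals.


Compute xbar = 12.0000 with n = 9 observations.
SXX = 428.0000.
Leverage = 1/9 + (20 - 12.0000)^2/428.0000 = 0.2606.

0.2606


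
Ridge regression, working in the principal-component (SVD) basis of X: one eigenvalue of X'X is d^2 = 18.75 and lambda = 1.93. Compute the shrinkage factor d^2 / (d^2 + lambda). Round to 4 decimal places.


Denominator = d^2 + lambda = 18.75 + 1.93 = 20.6800.
Shrinkage = 18.75 / 20.6800 = 0.9067.

0.9067


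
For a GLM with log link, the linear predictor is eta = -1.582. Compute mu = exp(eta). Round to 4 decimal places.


mu = exp(eta) = exp(-1.582).
= 0.2056.

0.2056


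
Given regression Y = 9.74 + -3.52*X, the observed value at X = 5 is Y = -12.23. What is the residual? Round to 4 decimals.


Compute yhat = 9.74 + (-3.52)(5) = -7.8600.
Residual = actual - predicted = -12.23 - -7.8600 = -4.3700.

-4.3700


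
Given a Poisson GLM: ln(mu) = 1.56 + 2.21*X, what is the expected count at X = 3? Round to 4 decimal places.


Linear predictor: eta = 1.56 + (2.21)(3) = 8.1900.
Expected count: mu = exp(8.1900) = 3604.7222.

3604.7222


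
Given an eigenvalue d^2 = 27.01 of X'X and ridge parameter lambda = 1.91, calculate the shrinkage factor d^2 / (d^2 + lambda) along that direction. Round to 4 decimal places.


d^2 + lambda = 27.01 + 1.91 = 28.9200.
Shrinkage factor = 27.01/28.9200 = 0.9340.

0.9340


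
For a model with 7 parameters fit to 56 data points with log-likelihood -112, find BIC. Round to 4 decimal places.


Compute k*ln(n) = 7*ln(56) = 7*4.025352 = 28.177464.
Then -2*loglik = 224.
BIC = 28.177464 + 224 = 252.177464, which rounds to 252.1775.

252.1775


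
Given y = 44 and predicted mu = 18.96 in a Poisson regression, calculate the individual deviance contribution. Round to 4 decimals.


First: ln(44/18.96) = 0.841858.
Then: 44 * 0.841858 = 37.041752.
y - mu = 44 - 18.96 = 25.04.
D = 2(37.041752 - 25.04) = 24.003504, which rounds to 24.0035.

24.0035


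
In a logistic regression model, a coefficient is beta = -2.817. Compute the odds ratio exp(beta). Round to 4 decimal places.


The odds ratio is computed as:
OR = e^(-2.817) = 0.0598.

0.0598


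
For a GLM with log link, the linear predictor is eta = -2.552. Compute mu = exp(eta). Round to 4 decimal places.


The inverse log link gives:
mu = exp(-2.552) = 0.0779.

0.0779


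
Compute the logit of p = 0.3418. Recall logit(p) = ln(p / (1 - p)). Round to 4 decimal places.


The odds are p/(1-p) = 0.3418 / 0.6582 = 0.5193.
logit(p) = ln(0.5193) = -0.6553.

-0.6553


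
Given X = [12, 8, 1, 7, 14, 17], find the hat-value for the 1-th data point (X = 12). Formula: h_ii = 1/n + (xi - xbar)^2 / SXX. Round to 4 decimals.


Compute xbar = 9.8333 with n = 6 observations.
SXX = 162.8333.
Leverage = 1/6 + (12 - 9.8333)^2/162.8333 = 0.1955.

0.1955


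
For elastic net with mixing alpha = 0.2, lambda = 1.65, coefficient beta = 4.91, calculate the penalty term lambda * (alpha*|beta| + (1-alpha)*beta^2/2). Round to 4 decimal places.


alpha * |beta| = 0.2 * 4.91 = 0.9820.
(1-alpha) * beta^2/2 = 0.8 * 24.1081/2 = 9.6432.
Total = 1.65 * (0.9820 + 9.6432) = 17.5316.

17.5316


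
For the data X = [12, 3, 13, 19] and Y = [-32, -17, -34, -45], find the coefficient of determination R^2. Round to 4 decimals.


After computing the OLS fit (b0=-11.5105, b1=-1.7438):
SSres = 0.4168, SStot = 398.0000.
R^2 = 1 - 0.4168/398.0000 = 0.9990.

0.9990


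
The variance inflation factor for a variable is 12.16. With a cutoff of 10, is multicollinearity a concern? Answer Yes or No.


The threshold is 10.
VIF = 12.16 is >= 10.
Multicollinearity indication: Yes.

Yes


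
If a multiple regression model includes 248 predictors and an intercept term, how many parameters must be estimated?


Including the intercept, the model has 248 predictor coefficients + 1 intercept.
Total = 249.

249


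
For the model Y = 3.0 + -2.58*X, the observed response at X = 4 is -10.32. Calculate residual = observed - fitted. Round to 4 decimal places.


Fitted value at X = 4 is yhat = 3.0 + -2.58*4 = -7.3200.
Residual = -10.32 - -7.3200 = -3.0000.

-3.0000


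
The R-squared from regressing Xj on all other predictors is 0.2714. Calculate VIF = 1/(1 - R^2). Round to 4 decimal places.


Denominator: 1 - 0.2714 = 0.7286.
VIF = 1 / 0.7286 = 1.3725.

1.3725


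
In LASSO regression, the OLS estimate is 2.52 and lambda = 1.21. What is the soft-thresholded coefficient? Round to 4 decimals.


|beta_OLS| = 2.52.
lambda = 1.21.
Since |beta| > lambda, coefficient = sign(beta)*(|beta| - lambda) = 1.3100.
Result = 1.3100.

1.3100


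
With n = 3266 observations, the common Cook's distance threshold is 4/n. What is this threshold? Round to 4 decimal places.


Cook's distance cutoff = 4/n = 4/3266.
= 0.0012.

0.0012


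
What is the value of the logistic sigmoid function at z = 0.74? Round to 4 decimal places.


exp(-0.7400) = 0.4771.
1 + exp(-z) = 1.4771.
sigmoid = 1/1.4771 = 0.6770.

0.6770


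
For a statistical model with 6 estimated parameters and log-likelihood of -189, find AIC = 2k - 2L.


Compute:
2k = 2*6 = 12.
-2*loglik = -2*(-189) = 378.
AIC = 12 + 378 = 390.

390


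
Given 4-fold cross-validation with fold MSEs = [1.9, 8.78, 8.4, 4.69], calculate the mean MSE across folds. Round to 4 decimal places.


Total MSE across folds = 23.7700.
CV-MSE = 23.7700/4 = 5.9425.

5.9425


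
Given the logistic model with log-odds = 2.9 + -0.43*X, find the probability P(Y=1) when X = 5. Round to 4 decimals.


z = 2.9 + -0.43 * 5 = 0.7500.
Sigmoid: P = 1 / (1 + exp(-0.7500)) = 0.6792.

0.6792


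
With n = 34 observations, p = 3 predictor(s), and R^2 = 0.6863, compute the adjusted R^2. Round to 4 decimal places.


Adjusted R^2 = 1 - (1 - R^2) * (n-1)/(n-p-1).
(1 - R^2) = 0.3137.
(n-1)/(n-p-1) = 33/30.
(1 - R^2) * (n-1) = 0.3137 * 33 = 10.3521.
Divide by (n-p-1): 10.3521 / 30 = 0.3451.
Adj R^2 = 1 - 0.3451 = 0.6549.

0.6549


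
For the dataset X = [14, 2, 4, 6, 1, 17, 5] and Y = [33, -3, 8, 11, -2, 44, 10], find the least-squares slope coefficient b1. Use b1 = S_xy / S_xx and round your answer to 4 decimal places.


First compute the means: xbar = 7.0000, ybar = 14.4286.
Then S_xx = sum((xi - xbar)^2) = 224.0000.
S_xy = sum((xi - xbar)(yi - ybar)) = 643.0000.
b1 = S_xy / S_xx = 643.0000 / 224.0000 = 2.8705.

2.8705


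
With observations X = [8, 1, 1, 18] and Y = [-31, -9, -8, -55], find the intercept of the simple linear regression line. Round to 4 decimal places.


The slope is b1 = -2.7526.
Sample means are xbar = 7.0000 and ybar = -25.7500.
Intercept: b0 = -25.7500 - (-2.7526)(7.0000) = -6.4820.

-6.4820


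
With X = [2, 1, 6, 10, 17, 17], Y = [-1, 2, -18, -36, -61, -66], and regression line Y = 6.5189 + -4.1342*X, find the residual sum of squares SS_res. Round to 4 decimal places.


Predicted values from Y = 6.5189 + -4.1342*X.
Residuals: [0.7495, -0.3847, 0.2863, -1.1769, 2.7625, -2.2375].
SSres = 14.8146.

14.8146


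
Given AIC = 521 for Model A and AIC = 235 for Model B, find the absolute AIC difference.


Compute |521 - 235| = 286.
Model B has the smaller AIC.

286


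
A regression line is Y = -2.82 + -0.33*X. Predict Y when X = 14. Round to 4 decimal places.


Substitute X = 14 into the equation:
Y = -2.82 + -0.33 * 14 = -2.82 + -4.6200 = -7.4400.

-7.4400


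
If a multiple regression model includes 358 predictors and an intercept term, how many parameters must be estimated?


Total coefficients = number of predictors + 1 (for the intercept).
= 358 + 1 = 359.

359


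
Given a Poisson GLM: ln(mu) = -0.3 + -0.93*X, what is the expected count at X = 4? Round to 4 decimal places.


Compute eta = -0.3 + -0.93 * 4 = -4.0200.
Apply inverse link: mu = e^-4.0200 = 0.0180.

0.0180


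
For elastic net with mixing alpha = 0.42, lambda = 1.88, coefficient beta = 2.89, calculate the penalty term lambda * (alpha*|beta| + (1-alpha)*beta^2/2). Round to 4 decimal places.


Compute:
L1 = 0.42 * 2.89 = 1.2138.
L2 = 0.58 * 2.89^2 / 2 = 2.4221.
Penalty = 1.88 * (1.2138 + 2.4221) = 6.8355.

6.8355


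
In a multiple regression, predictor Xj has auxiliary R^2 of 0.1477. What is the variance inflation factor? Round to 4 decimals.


VIF = 1 / (1 - 0.1477).
= 1 / 0.8523 = 1.1733.

1.1733


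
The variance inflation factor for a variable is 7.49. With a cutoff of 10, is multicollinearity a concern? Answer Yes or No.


The threshold is 10.
VIF = 7.49 is < 10.
Multicollinearity indication: No.

No


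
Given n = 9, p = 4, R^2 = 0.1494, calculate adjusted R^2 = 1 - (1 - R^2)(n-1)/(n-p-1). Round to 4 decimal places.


Using the formula:
(1 - 0.1494) = 0.8506.
Multiply by 8/4: 0.8506 * 8 = 6.8048, then 6.8048 / 4 = 1.7012.
Adj R^2 = 1 - 1.7012 = -0.7012.

-0.7012


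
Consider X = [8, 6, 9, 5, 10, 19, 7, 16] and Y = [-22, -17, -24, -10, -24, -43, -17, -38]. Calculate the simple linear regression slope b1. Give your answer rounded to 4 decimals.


First compute the means: xbar = 10.0000, ybar = -24.3750.
Then S_xx = sum((xi - xbar)^2) = 172.0000.
S_xy = sum((xi - xbar)(yi - ybar)) = -378.0000.
b1 = S_xy / S_xx = -378.0000 / 172.0000 = -2.1977.

-2.1977


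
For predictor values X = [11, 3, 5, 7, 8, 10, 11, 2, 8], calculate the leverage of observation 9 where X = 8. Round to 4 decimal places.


Compute xbar = 7.2222 with n = 9 observations.
SXX = 87.5556.
Leverage = 1/9 + (8 - 7.2222)^2/87.5556 = 0.1180.

0.1180


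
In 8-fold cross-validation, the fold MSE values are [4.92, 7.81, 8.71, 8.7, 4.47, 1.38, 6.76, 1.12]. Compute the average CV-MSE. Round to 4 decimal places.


Total MSE across folds = 43.8700.
CV-MSE = 43.8700/8 = 5.4838.

5.4838


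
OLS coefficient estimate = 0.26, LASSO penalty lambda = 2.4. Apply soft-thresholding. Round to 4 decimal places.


Absolute value: |0.26| = 0.26.
Compare to lambda = 2.4.
Since |beta| <= lambda, the coefficient is set to 0.

0.0000


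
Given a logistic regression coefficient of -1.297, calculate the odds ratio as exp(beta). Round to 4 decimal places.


exp(-1.297) = 0.2734.
So the odds ratio is 0.2734.

0.2734


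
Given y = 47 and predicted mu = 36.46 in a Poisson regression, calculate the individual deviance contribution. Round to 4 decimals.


First: ln(47/36.46) = 0.253932.
Then: 47 * 0.253932 = 11.934804.
y - mu = 47 - 36.46 = 10.54.
D = 2(11.934804 - 10.54) = 2.789608, which rounds to 2.7896.

2.7896


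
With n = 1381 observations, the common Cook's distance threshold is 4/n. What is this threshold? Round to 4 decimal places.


Cook's distance cutoff = 4/n = 4/1381.
= 0.0029.

0.0029


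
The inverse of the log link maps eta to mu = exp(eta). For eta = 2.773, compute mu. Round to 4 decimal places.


Apply the inverse link:
mu = e^2.773 = 16.0066.

16.0066


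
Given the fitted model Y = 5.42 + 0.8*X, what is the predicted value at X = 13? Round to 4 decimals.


Predicted value:
Y = 5.42 + (0.8)(13) = 5.42 + 10.4000 = 15.8200.

15.8200


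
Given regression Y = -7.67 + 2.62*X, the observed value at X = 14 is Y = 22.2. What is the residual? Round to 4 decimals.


Compute yhat = -7.67 + (2.62)(14) = 29.0100.
Residual = actual - predicted = 22.2 - 29.0100 = -6.8100.

-6.8100


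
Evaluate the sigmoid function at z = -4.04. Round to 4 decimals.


First, exp(4.0400) = 56.8263.
Then sigma(z) = 1/(1 + 56.8263) = 0.0173.

0.0173


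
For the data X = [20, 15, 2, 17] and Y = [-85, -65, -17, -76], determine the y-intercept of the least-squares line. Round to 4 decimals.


First find the slope: b1 = -3.8122.
Means: xbar = 13.5000, ybar = -60.7500.
b0 = ybar - b1 * xbar = -60.7500 - -3.8122 * 13.5000 = -9.2857.

-9.2857


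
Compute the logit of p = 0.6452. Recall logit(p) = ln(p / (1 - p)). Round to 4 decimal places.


The odds are p/(1-p) = 0.6452 / 0.3548 = 1.8185.
logit(p) = ln(1.8185) = 0.5980.

0.5980


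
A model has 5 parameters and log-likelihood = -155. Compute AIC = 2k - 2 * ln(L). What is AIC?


AIC = 2k - 2*loglik = 2(5) - 2(-155).
= 10 + 310 = 320.

320


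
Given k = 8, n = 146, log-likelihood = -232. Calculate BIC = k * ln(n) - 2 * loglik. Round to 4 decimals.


Compute k*ln(n) = 8*ln(146) = 8*4.983607 = 39.868856.
Then -2*loglik = 464.
BIC = 39.868856 + 464 = 503.868856, which rounds to 503.8689.

503.8689


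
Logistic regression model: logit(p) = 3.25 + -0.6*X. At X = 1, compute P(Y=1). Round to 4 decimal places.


z = 3.25 + -0.6 * 1 = 2.6500.
Sigmoid: P = 1 / (1 + exp(-2.6500)) = 0.9340.

0.9340


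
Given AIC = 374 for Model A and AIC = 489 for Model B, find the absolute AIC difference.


Absolute difference = |374 - 489| = 115.
The model with lower AIC (A) is preferred.

115


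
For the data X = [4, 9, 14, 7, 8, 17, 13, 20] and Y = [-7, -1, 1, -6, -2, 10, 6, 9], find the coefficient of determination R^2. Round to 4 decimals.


The fitted line is Y = -11.7015 + 1.1262*X.
SSres = 34.2184, SStot = 295.5000.
R^2 = 1 - SSres/SStot = 0.8842.

0.8842


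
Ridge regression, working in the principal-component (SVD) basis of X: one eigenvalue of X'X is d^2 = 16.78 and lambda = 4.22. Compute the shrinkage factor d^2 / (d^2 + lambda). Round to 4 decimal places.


Denominator = d^2 + lambda = 16.78 + 4.22 = 21.0000.
Shrinkage = 16.78 / 21.0000 = 0.7990.

0.7990


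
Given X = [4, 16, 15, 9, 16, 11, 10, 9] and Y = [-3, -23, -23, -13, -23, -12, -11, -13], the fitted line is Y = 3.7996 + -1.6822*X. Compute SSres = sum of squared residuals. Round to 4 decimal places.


Predicted values from Y = 3.7996 + -1.6822*X.
Residuals: [-0.0708, 0.1156, -1.5666, -1.6598, 0.1156, 2.7046, 2.0224, -1.6598].
SSres = 19.4008.

19.4008


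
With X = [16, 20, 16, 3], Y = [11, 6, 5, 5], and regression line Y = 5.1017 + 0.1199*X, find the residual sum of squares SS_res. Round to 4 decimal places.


Predicted values from Y = 5.1017 + 0.1199*X.
Residuals: [3.9799, -1.4997, -2.0201, -0.4614].
SSres = 22.3824.

22.3824


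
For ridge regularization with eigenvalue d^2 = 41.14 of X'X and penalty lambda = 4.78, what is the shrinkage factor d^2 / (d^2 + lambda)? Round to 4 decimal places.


Denominator = d^2 + lambda = 41.14 + 4.78 = 45.9200.
Shrinkage = 41.14 / 45.9200 = 0.8959.

0.8959


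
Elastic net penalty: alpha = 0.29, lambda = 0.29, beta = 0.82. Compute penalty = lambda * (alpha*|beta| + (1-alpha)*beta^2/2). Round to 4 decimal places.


alpha * |beta| = 0.29 * 0.82 = 0.2378.
(1-alpha) * beta^2/2 = 0.71 * 0.6724/2 = 0.2387.
Total = 0.29 * (0.2378 + 0.2387) = 0.1382.

0.1382


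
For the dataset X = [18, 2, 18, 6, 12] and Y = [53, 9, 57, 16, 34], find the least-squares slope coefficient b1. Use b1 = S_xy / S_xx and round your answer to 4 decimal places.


Calculate xbar = 11.2000, ybar = 33.8000.
S_xx = 204.8000, S_xy = 609.2000.
Using b1 = S_xy / S_xx = 609.2000 / 204.8000, we get b1 = 2.9746.

2.9746


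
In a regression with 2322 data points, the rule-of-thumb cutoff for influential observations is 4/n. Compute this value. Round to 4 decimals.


The threshold is 4/n.
4/2322 = 0.0017.

0.0017


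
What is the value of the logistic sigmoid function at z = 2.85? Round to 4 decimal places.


exp(-2.8500) = 0.0578.
1 + exp(-z) = 1.0578.
sigmoid = 1/1.0578 = 0.9453.

0.9453


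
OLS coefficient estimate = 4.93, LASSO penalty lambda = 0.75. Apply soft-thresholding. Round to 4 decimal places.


Absolute value: |4.93| = 4.93.
Compare to lambda = 0.75.
Since |beta| > lambda, coefficient = sign(beta)*(|beta| - lambda) = 4.1800.

4.1800


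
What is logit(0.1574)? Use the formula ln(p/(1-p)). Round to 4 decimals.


Compute the odds: 0.1574/0.8426 = 0.1868.
Take the natural log: ln(0.1868) = -1.6777.

-1.6777


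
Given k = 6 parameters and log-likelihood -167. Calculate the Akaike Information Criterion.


Compute:
2k = 2*6 = 12.
-2*loglik = -2*(-167) = 334.
AIC = 12 + 334 = 346.

346


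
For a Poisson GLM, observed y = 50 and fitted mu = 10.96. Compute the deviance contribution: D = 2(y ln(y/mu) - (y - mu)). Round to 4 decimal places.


First: ln(50/10.96) = 1.517771.
Then: 50 * 1.517771 = 75.888550.
y - mu = 50 - 10.96 = 39.04.
D = 2(75.888550 - 39.04) = 73.697100, which rounds to 73.6971.

73.6971


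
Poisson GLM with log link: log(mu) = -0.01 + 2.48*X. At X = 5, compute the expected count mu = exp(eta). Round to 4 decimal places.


eta = -0.01 + 2.48 * 5 = 12.3900.
mu = exp(12.3900) = 240385.7010.

240385.7010


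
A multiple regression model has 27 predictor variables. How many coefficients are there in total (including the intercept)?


Total coefficients = number of predictors + 1 (for the intercept).
= 27 + 1 = 28.

28


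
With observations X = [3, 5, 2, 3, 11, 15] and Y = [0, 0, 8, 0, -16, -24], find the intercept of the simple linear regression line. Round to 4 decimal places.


The slope is b1 = -2.2366.
Sample means are xbar = 6.5000 and ybar = -5.3333.
Intercept: b0 = -5.3333 - (-2.2366)(6.5000) = 9.2043.

9.2043


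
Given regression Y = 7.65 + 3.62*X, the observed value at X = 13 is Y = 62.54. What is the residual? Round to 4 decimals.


Predicted = 7.65 + 3.62 * 13 = 54.7100.
Residual = 62.54 - 54.7100 = 7.8300.

7.8300


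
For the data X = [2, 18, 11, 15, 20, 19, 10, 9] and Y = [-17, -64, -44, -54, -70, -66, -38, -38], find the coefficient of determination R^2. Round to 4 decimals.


Fit the OLS line: b0 = -10.8106, b1 = -2.9280.
SSres = 7.5076.
SStot = 2270.8750.
R^2 = 1 - 7.5076/2270.8750 = 0.9967.

0.9967


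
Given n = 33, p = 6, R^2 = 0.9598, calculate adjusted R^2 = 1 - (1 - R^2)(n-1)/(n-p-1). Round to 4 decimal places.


Using the formula:
(1 - 0.9598) = 0.0402.
Multiply by 32/26: 0.0402 * 32 = 1.2864, then 1.2864 / 26 = 0.0495.
Adj R^2 = 1 - 0.0495 = 0.9505.

0.9505


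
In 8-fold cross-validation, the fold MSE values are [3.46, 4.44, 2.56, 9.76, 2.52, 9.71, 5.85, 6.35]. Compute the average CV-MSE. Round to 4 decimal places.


Total MSE across folds = 44.6500.
CV-MSE = 44.6500/8 = 5.5813.

5.5813
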